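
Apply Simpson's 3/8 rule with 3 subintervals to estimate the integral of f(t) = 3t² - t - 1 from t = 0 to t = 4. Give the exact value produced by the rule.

52

h = (4 − 0)/3 = 1.333333.
Nodes t₀,…,t₃ = 0, 1.333333, 2.666667, 4.
f(t) = 3t² - t - 1: f₀=-1, f₁=3, f₂=17.666667, f₃=43.
(3h/8)·[f₀ + 3f₁ + 3f₂ + f₃] = 0.5·(104) = 52.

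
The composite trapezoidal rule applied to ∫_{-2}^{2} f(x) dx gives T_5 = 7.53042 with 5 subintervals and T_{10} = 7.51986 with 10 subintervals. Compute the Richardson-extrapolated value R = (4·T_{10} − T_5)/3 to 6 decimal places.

7.516340

R = (4·T_{10} − T_5) / 3 = (4·7.51986 − 7.53042)/3 = (22.54902)/3 = 7.516340.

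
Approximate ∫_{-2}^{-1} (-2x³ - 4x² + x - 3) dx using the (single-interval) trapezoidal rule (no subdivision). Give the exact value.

T = (b−a)/2 · [f(-2) + f(-1)] = 0.5·[(-5) + (-6)] = -5.5.

-5.5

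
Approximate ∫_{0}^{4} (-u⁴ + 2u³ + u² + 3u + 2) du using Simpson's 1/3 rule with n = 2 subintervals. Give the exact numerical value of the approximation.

h = (4 − 0)/2 = 2.
Nodes u₀,…,u₂ = 0, 2, 4.
f(u) = -u⁴ + 2u³ + u² + 3u + 2: f₀=2, f₁=12, f₂=-98.
(h/3)·[f₀ + 4f₁ + f₂] = 0.666667·(-48) = -32.

-32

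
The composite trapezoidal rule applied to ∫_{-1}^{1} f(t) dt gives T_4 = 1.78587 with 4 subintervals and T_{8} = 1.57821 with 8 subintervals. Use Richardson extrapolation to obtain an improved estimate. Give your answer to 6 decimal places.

R = (4·T_{8} − T_4) / 3 = (4·1.57821 − 1.78587)/3 = (4.52697)/3 = 1.508990.

1.508990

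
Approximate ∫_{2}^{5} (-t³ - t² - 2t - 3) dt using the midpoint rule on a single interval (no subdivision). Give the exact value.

-195.375

M = (b−a)·f(3.5) = 3·(-65.125) = -195.375.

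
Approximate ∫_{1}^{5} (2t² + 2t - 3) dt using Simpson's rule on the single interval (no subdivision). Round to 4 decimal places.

94.6667

S = (b−a)/6 · [f(1) + 4f(3) + f(5)] = 0.666667·[1 + 4·21 + 57] = 94.6667.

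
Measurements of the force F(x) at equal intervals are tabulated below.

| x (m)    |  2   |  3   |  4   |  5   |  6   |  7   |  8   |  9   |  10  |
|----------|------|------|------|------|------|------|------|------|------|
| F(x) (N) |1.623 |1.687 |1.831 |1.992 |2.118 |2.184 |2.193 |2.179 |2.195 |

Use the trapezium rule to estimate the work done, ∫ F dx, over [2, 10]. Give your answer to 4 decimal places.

h = 1, n = 8.
(h/2)·[y₀ + 2y₁ + 2y₂ + 2y₃ + 2y₄ + 2y₅ + 2y₆ + 2y₇ + y₈] = 0.5·(32.186) = 16.0930.

16.0930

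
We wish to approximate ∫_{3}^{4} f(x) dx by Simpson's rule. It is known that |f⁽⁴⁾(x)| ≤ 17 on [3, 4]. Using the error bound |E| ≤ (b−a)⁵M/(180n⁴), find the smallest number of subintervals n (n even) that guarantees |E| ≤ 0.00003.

Need 17/(180n⁴) ≤ 0.00003.
n⁴ ≥ 17/(180·0.00003) = 3148.15 ⇒ n ≥ 7.4906, so the smallest even n is 8. (n must be even for Simpson's rule.)

8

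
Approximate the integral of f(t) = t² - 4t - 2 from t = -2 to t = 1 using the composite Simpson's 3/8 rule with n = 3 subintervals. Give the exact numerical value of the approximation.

h = (1 − (-2))/3 = 1.
Nodes t₀,…,t₃ = -2, -1, 0, 1.
f(t) = t² - 4t - 2: f₀=10, f₁=3, f₂=-2, f₃=-5.
(3h/8)·[f₀ + 3f₁ + 3f₂ + f₃] = 0.375·(8) = 3.

3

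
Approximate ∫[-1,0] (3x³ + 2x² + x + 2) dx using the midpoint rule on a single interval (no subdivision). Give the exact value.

M = (b−a)·f(-0.5) = 1·(1.625) = 1.625.

1.625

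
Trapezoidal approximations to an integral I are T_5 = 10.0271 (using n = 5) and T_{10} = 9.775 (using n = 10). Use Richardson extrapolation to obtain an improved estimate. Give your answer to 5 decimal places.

R = (4·T_{10} − T_5) / 3 = (4·9.775 − 10.0271)/3 = (29.0729)/3 = 9.69097.

9.69097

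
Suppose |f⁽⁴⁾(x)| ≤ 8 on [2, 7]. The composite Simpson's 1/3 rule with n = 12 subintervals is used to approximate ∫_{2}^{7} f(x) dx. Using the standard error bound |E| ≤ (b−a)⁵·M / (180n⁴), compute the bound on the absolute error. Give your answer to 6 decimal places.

|E| ≤ (5)⁵·8 / (180·12⁴) = 25000/3732480 = 0.006698.

0.006698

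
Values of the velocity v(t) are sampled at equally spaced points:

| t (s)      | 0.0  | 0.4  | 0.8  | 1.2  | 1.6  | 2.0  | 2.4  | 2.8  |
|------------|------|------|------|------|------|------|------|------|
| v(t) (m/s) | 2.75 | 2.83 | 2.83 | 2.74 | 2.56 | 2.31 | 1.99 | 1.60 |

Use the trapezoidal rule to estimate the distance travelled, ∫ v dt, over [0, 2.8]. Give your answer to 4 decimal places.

6.9740

h = 0.4, n = 7.
(h/2)·[y₀ + 2y₁ + 2y₂ + 2y₃ + 2y₄ + 2y₅ + 2y₆ + y₇] = 0.2·(34.87) = 6.9740.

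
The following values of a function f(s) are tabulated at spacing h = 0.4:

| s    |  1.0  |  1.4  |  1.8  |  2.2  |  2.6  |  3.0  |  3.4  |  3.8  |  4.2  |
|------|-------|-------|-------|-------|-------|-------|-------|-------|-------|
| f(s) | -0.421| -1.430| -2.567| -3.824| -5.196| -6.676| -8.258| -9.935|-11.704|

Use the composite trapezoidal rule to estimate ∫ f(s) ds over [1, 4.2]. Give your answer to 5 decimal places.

h = 0.4, n = 8.
(h/2)·[y₀ + 2y₁ + 2y₂ + 2y₃ + 2y₄ + 2y₅ + 2y₆ + 2y₇ + y₈] = 0.2·(-87.897) = -17.57940.

-17.57940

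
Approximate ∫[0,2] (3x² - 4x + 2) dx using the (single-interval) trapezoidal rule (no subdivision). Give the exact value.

8

T = (b−a)/2 · [f(0) + f(2)] = 1·[2 + 6] = 8.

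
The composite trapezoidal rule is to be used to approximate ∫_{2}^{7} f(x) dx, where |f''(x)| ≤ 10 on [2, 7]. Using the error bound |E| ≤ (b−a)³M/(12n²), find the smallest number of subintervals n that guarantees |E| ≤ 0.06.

Need 1250/(12n²) ≤ 0.06.
n² ≥ 1250/(12·0.06) = 1736.11 ⇒ n ≥ 41.6667, so the smallest n is 42.

42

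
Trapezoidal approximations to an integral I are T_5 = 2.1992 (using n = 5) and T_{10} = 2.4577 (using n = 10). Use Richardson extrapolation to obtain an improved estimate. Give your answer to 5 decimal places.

R = (4·T_{10} − T_5) / 3 = (4·2.4577 − 2.1992)/3 = (7.6316)/3 = 2.54387.

2.54387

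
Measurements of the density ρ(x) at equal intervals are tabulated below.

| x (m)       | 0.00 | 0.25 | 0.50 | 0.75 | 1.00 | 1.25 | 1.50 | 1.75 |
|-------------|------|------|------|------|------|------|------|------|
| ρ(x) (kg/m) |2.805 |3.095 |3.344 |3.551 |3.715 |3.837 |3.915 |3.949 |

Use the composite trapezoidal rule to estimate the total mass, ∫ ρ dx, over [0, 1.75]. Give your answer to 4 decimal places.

6.2085

h = 0.25, n = 7.
(h/2)·[y₀ + 2y₁ + 2y₂ + 2y₃ + 2y₄ + 2y₅ + 2y₆ + y₇] = 0.125·(49.668) = 6.2085.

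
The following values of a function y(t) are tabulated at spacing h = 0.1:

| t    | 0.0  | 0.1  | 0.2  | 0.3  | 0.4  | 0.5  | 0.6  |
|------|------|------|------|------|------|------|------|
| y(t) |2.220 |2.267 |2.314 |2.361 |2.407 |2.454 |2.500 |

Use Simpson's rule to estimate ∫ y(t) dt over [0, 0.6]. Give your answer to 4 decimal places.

1.4163

h = 0.1, n = 6.
(h/3)·[y₀ + 4y₁ + 2y₂ + 4y₃ + 2y₄ + 4y₅ + y₆] = 0.033333·(42.490) = 1.4163.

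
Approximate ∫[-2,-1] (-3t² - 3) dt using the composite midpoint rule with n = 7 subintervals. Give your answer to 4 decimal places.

h = (-1 − (-2))/7 = 0.142857.
Midpoints m₁,…,m₇ = -1.928571, -1.785714, -1.642857, -1.5, -1.357143, -1.214286, -1.071429.
f(m₁)=-14.158163, f(m₂)=-12.566327, f(m₃)=-11.096939, f(m₄)=-9.75, f(m₅)=-8.525510, f(m₆)=-7.423469, f(m₇)=-6.443878.
h·[f(m₁) + f(m₂) + f(m₃) + f(m₄) + f(m₅) + f(m₆) + f(m₇)] = 0.142857·(-69.964286) = -9.9949.

-9.9949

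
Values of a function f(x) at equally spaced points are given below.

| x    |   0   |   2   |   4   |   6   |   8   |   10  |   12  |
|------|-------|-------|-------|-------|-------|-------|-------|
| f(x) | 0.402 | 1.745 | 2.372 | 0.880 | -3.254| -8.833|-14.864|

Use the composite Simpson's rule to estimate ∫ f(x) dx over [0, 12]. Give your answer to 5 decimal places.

h = 2, n = 6.
(h/3)·[y₀ + 4y₁ + 2y₂ + 4y₃ + 2y₄ + 4y₅ + y₆] = 0.666667·(-41.058) = -27.37200.

-27.37200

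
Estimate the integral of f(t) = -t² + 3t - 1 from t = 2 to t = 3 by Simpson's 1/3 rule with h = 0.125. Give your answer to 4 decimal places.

h = (3 − 2)/8 = 0.125.
Nodes t₀,…,t₈ = 2, 2.125, 2.25, 2.375, 2.5, 2.625, 2.75, 2.875, 3.
f(t) = -t² + 3t - 1: f₀=1, f₁=0.859375, f₂=0.6875, f₃=0.484375, f₄=0.25, f₅=-0.015625, f₆=-0.3125, f₇=-0.640625, f₈=-1.
(h/3)·[f₀ + 4f₁ + 2f₂ + 4f₃ + 2f₄ + 4f₅ + 2f₆ + 4f₇ + f₈] = 0.041667·(4) = 0.1667.

0.1667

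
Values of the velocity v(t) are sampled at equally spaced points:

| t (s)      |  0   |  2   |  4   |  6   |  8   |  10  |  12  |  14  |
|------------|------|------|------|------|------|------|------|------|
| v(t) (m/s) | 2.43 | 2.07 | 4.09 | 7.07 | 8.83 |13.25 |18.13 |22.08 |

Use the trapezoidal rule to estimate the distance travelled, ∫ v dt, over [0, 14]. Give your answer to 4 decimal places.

h = 2, n = 7.
(h/2)·[y₀ + 2y₁ + 2y₂ + 2y₃ + 2y₄ + 2y₅ + 2y₆ + y₇] = 1·(131.39) = 131.3900.

131.3900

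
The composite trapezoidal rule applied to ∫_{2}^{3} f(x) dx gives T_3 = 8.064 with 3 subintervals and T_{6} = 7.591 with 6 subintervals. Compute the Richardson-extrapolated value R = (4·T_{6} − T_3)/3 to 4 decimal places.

R = (4·T_{6} − T_3) / 3 = (4·7.591 − 8.064)/3 = (22.300)/3 = 7.4333.

7.4333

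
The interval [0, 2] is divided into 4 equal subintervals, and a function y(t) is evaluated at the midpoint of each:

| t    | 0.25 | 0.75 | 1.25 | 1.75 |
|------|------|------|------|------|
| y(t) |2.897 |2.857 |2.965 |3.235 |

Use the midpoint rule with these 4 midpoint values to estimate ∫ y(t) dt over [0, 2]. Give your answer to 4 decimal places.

h = 0.5, n = 4.
h·[y(m₁) + y(m₂) + y(m₃) + y(m₄)] = 0.5·(11.954) = 5.9770.

5.9770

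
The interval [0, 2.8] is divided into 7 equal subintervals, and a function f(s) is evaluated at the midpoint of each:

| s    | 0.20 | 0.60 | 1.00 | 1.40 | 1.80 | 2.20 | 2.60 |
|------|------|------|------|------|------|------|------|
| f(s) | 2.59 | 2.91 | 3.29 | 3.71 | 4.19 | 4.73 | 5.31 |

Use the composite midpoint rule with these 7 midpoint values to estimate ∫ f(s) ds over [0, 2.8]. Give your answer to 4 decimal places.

h = 0.4, n = 7.
h·[y(m₁) + y(m₂) + y(m₃) + y(m₄) + y(m₅) + y(m₆) + y(m₇)] = 0.4·(26.73) = 10.6920.

10.6920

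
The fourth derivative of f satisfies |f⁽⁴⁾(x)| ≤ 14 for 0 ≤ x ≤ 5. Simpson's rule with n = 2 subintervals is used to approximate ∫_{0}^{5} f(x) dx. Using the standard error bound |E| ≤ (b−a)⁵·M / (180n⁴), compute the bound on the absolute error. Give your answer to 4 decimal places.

15.1910

|E| ≤ (5)⁵·14 / (180·2⁴) = 43750/2880 = 15.1910.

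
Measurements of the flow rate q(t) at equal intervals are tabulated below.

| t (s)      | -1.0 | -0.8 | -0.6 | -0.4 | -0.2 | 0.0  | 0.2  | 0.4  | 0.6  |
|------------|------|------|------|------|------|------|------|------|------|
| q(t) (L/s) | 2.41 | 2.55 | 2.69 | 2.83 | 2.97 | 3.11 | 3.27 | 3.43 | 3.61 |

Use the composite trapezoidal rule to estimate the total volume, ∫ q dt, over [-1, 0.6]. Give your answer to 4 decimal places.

h = 0.2, n = 8.
(h/2)·[y₀ + 2y₁ + 2y₂ + 2y₃ + 2y₄ + 2y₅ + 2y₆ + 2y₇ + y₈] = 0.1·(47.72) = 4.7720.

4.7720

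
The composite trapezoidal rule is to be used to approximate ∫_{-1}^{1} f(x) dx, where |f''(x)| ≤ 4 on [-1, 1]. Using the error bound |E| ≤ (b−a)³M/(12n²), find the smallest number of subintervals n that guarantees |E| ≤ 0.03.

Need 32/(12n²) ≤ 0.03.
n² ≥ 32/(12·0.03) = 88.8889 ⇒ n ≥ 9.4281, so the smallest n is 10.

10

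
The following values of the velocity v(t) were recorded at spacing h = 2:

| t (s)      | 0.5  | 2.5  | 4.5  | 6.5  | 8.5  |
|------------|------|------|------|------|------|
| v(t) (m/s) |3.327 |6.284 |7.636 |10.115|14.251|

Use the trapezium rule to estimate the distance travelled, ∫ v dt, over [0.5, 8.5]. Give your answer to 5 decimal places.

h = 2, n = 4.
(h/2)·[y₀ + 2y₁ + 2y₂ + 2y₃ + y₄] = 1·(65.648) = 65.64800.

65.64800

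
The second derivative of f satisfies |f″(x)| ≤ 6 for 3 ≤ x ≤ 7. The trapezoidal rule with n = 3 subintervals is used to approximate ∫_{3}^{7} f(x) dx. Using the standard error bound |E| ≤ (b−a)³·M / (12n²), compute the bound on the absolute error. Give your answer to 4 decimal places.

|E| ≤ (4)³·6 / (12·3²) = 384/108 = 3.5556.

3.5556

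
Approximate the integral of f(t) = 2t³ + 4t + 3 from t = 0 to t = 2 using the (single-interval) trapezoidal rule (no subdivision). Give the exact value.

30

T = (b−a)/2 · [f(0) + f(2)] = 1·[3 + 27] = 30.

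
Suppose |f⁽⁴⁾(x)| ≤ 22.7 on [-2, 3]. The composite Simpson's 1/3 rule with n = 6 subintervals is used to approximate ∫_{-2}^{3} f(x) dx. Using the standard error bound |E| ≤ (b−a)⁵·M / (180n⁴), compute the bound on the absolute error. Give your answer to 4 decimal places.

0.3041

|E| ≤ (5)⁵·22.7 / (180·6⁴) = 70937.5/233280 = 0.3041.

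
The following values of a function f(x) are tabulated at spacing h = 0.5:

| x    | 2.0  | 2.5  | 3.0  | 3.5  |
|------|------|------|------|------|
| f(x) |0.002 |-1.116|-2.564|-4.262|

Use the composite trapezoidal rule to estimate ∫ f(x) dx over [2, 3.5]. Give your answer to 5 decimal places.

-2.90500

h = 0.5, n = 3.
(h/2)·[y₀ + 2y₁ + 2y₂ + y₃] = 0.25·(-11.620) = -2.90500.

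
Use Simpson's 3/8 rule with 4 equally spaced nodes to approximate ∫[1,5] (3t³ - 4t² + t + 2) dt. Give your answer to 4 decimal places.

h = (5 − 1)/3 = 1.333333.
Nodes t₀,…,t₃ = 1, 2.333333, 3.666667, 5.
f(t) = 3t³ - 4t² + t + 2: f₀=2, f₁=20.666667, f₂=99.777778, f₃=282.
(3h/8)·[f₀ + 3f₁ + 3f₂ + f₃] = 0.5·(645.333333) = 322.6667.

322.6667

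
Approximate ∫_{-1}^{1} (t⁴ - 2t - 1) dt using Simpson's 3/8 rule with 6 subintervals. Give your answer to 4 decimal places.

-1.5926

h = (1 − (-1))/6 = 0.333333.
Nodes t₀,…,t₆ = -1, -0.666667, -0.333333, 0, 0.333333, 0.666667, 1.
f(t) = t⁴ - 2t - 1: f₀=2, f₁=0.530864, f₂=-0.320988, f₃=-1, f₄=-1.654321, f₅=-2.135802, f₆=-2.
(3h/8)·[f₀ + 3f₁ + 3f₂ + 2f₃ + 3f₄ + 3f₅ + f₆] = 0.125·(-12.740741) = -1.5926.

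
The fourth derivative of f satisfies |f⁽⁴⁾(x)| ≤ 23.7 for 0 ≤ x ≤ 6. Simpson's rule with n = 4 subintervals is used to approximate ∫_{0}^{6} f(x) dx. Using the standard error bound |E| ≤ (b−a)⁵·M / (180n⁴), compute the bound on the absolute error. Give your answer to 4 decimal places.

|E| ≤ (6)⁵·23.7 / (180·4⁴) = 184291.2/46080 = 3.9994.

3.9994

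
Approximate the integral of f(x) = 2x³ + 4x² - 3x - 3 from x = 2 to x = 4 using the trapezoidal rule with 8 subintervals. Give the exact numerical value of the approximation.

h = (4 − 2)/8 = 0.25.
Nodes x₀,…,x₈ = 2, 2.25, 2.5, 2.75, 3, 3.25, 3.5, 3.75, 4.
f(x) = 2x³ + 4x² - 3x - 3: f₀=23, f₁=33.28125, f₂=45.75, f₃=60.59375, f₄=78, f₅=98.15625, f₆=121.25, f₇=147.46875, f₈=177.
(h/2)·[f₀ + 2f₁ + 2f₂ + 2f₃ + 2f₄ + 2f₅ + 2f₆ + 2f₇ + f₈] = 0.125·(1369) = 171.125.

171.125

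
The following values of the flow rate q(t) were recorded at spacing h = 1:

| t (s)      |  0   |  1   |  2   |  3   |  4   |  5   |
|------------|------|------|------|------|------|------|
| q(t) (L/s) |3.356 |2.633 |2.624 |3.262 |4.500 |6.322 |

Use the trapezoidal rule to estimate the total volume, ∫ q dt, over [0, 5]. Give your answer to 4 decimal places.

17.8580

h = 1, n = 5.
(h/2)·[y₀ + 2y₁ + 2y₂ + 2y₃ + 2y₄ + y₅] = 0.5·(35.716) = 17.8580.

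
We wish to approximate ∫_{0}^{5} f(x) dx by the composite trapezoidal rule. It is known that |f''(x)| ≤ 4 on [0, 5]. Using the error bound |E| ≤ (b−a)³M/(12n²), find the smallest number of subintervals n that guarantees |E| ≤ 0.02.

Need 500/(12n²) ≤ 0.02.
n² ≥ 500/(12·0.02) = 2083.33 ⇒ n ≥ 45.6435, so the smallest n is 46.

46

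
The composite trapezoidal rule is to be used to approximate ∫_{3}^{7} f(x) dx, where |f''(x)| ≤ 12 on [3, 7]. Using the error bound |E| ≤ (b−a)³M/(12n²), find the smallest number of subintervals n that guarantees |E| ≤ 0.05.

36

Need 768/(12n²) ≤ 0.05.
n² ≥ 768/(12·0.05) = 1280 ⇒ n ≥ 35.7771, so the smallest n is 36.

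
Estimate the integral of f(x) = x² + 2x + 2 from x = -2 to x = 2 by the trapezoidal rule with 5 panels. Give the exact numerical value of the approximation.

h = (2 − (-2))/5 = 0.8.
Nodes x₀,…,x₅ = -2, -1.2, -0.4, 0.4, 1.2, 2.
f(x) = x² + 2x + 2: f₀=2, f₁=1.04, f₂=1.36, f₃=2.96, f₄=5.84, f₅=10.
(h/2)·[f₀ + 2f₁ + 2f₂ + 2f₃ + 2f₄ + f₅] = 0.4·(34.4) = 13.76.

13.76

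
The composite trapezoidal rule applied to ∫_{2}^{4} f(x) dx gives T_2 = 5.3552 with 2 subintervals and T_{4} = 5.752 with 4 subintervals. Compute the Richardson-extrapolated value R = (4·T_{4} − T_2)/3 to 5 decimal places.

5.88427

R = (4·T_{4} − T_2) / 3 = (4·5.752 − 5.3552)/3 = (17.6528)/3 = 5.88427.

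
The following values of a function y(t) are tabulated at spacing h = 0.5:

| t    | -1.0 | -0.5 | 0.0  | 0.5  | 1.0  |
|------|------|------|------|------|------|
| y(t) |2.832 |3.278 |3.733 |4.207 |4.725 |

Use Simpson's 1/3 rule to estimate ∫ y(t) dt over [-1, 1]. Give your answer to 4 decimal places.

7.4938

h = 0.5, n = 4.
(h/3)·[y₀ + 4y₁ + 2y₂ + 4y₃ + y₄] = 0.166667·(44.963) = 7.4938.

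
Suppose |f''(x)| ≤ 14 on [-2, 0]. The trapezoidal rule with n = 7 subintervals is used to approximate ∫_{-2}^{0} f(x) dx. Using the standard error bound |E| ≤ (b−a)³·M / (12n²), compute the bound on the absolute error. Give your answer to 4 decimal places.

|E| ≤ (2)³·14 / (12·7²) = 112/588 = 0.1905.

0.1905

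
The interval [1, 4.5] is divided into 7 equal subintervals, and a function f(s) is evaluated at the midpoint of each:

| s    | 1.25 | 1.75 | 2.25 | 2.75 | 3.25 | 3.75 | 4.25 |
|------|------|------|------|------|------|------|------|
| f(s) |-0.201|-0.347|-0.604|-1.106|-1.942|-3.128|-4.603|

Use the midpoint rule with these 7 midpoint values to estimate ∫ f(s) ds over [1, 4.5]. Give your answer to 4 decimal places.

-5.9655

h = 0.5, n = 7.
h·[y(m₁) + y(m₂) + y(m₃) + y(m₄) + y(m₅) + y(m₆) + y(m₇)] = 0.5·(-11.931) = -5.9655.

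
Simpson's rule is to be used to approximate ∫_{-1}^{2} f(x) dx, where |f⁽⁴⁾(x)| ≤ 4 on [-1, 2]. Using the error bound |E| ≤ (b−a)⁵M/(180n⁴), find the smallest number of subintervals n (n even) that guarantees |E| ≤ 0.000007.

Need 972/(180n⁴) ≤ 0.000007.
n⁴ ≥ 972/(180·0.000007) = 771429 ⇒ n ≥ 29.6363, so the smallest even n is 30. (n must be even for Simpson's rule.)

30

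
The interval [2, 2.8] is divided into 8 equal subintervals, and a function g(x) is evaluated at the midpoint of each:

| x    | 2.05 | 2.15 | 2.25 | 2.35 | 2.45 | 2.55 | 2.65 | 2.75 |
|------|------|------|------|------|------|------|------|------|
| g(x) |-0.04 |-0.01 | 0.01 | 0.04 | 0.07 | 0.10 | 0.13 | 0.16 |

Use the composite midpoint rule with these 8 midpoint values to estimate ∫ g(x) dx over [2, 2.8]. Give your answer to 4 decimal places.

h = 0.1, n = 8.
h·[y(m₁) + y(m₂) + y(m₃) + y(m₄) + y(m₅) + y(m₆) + y(m₇) + y(m₈)] = 0.1·(0.46) = 0.0460.

0.0460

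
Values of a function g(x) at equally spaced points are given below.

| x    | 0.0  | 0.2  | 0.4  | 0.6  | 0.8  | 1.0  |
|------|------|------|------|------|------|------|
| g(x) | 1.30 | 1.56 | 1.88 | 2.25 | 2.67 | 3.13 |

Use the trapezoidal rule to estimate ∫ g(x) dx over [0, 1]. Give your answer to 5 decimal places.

h = 0.2, n = 5.
(h/2)·[y₀ + 2y₁ + 2y₂ + 2y₃ + 2y₄ + y₅] = 0.1·(21.15) = 2.11500.

2.11500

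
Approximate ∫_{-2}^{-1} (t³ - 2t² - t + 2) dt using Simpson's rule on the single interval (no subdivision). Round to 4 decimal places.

-4.9167

S = (b−a)/6 · [f(-2) + 4f(-1.5) + f(-1)] = 0.166667·[(-12) + 4·(-4.375) + 0] = -4.9167.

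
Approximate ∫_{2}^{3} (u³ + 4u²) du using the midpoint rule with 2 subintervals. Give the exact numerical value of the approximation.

41.34375

h = (3 − 2)/2 = 0.5.
Midpoints m₁,…,m₂ = 2.25, 2.75.
f(m₁)=31.640625, f(m₂)=51.046875.
h·[f(m₁) + f(m₂)] = 0.5·(82.6875) = 41.34375.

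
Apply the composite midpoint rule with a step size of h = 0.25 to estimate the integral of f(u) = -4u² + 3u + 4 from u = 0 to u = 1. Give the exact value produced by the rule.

h = (1 − 0)/4 = 0.25.
Midpoints m₁,…,m₄ = 0.125, 0.375, 0.625, 0.875.
f(m₁)=4.3125, f(m₂)=4.5625, f(m₃)=4.3125, f(m₄)=3.5625.
h·[f(m₁) + f(m₂) + f(m₃) + f(m₄)] = 0.25·(16.75) = 4.1875.

4.1875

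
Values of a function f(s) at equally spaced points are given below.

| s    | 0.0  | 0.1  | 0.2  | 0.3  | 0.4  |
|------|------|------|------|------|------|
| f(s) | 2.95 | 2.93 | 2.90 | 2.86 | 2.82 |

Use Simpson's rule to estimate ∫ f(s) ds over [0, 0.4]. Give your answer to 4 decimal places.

1.1577

h = 0.1, n = 4.
(h/3)·[y₀ + 4y₁ + 2y₂ + 4y₃ + y₄] = 0.033333·(34.73) = 1.1577.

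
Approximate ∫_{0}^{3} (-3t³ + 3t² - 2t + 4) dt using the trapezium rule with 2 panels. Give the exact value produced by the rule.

-42.5625

h = (3 − 0)/2 = 1.5.
Nodes t₀,…,t₂ = 0, 1.5, 3.
f(t) = -3t³ + 3t² - 2t + 4: f₀=4, f₁=-2.375, f₂=-56.
(h/2)·[f₀ + 2f₁ + f₂] = 0.75·(-56.75) = -42.5625.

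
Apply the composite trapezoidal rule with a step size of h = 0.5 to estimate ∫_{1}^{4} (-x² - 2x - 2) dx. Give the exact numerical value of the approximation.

-42.125

h = (4 − 1)/6 = 0.5.
Nodes x₀,…,x₆ = 1, 1.5, 2, 2.5, 3, 3.5, 4.
f(x) = -x² - 2x - 2: f₀=-5, f₁=-7.25, f₂=-10, f₃=-13.25, f₄=-17, f₅=-21.25, f₆=-26.
(h/2)·[f₀ + 2f₁ + 2f₂ + 2f₃ + 2f₄ + 2f₅ + f₆] = 0.25·(-168.5) = -42.125.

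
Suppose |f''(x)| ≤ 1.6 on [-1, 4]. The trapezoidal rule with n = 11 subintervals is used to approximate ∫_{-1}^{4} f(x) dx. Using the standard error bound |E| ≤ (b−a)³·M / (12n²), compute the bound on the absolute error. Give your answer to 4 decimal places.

0.1377

|E| ≤ (5)³·1.6 / (12·11²) = 200/1452 = 0.1377.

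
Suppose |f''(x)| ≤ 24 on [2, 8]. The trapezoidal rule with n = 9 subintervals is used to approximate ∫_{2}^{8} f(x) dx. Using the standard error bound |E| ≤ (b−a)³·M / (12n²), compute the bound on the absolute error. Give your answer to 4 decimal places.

|E| ≤ (6)³·24 / (12·9²) = 5184/972 = 5.3333.

5.3333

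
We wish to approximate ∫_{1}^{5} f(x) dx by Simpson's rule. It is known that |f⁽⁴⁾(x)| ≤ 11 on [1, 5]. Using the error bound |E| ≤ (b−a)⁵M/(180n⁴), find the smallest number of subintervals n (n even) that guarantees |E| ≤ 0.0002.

24

Need 11264/(180n⁴) ≤ 0.0002.
n⁴ ≥ 11264/(180·0.0002) = 312889 ⇒ n ≥ 23.6509, so the smallest even n is 24. (n must be even for Simpson's rule.)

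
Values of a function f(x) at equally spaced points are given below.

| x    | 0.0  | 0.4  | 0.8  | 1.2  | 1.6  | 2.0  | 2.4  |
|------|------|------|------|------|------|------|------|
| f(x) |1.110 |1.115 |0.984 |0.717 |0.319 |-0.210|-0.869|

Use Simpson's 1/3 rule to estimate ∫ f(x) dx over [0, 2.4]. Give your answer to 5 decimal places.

1.24467

h = 0.4, n = 6.
(h/3)·[y₀ + 4y₁ + 2y₂ + 4y₃ + 2y₄ + 4y₅ + y₆] = 0.133333·(9.335) = 1.24467.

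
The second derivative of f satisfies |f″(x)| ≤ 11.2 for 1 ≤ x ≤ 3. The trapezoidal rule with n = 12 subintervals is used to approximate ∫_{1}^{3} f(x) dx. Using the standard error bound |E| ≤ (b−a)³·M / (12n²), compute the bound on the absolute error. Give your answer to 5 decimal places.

0.05185

|E| ≤ (2)³·11.2 / (12·12²) = 89.6/1728 = 0.05185.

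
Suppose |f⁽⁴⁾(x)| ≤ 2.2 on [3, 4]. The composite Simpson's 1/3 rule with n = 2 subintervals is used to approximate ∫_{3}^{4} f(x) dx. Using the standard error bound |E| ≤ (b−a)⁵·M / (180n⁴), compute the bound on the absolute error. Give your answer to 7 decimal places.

|E| ≤ (1)⁵·2.2 / (180·2⁴) = 2.2/2880 = 0.0007639.

0.0007639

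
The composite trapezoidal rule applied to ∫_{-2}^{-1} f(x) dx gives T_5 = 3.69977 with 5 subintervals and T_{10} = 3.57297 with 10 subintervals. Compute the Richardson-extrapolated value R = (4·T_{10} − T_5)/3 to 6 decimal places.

R = (4·T_{10} − T_5) / 3 = (4·3.57297 − 3.69977)/3 = (10.59211)/3 = 3.530703.

3.530703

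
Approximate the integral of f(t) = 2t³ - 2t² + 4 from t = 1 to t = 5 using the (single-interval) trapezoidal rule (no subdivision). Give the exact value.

416

T = (b−a)/2 · [f(1) + f(5)] = 2·[4 + 204] = 416.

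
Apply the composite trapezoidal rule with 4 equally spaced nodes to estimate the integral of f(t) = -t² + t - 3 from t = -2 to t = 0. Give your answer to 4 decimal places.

h = (0 − (-2))/3 = 0.666667.
Nodes t₀,…,t₃ = -2, -1.333333, -0.666667, 0.
f(t) = -t² + t - 3: f₀=-9, f₁=-6.111111, f₂=-4.111111, f₃=-3.
(h/2)·[f₀ + 2f₁ + 2f₂ + f₃] = 0.333333·(-32.444444) = -10.8148.

-10.8148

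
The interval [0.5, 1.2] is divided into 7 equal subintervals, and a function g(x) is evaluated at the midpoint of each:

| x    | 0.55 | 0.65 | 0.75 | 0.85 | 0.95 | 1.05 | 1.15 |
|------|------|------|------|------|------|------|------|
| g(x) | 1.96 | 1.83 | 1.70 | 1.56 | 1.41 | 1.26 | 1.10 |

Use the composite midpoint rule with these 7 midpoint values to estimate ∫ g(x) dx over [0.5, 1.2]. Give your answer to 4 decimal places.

h = 0.1, n = 7.
h·[y(m₁) + y(m₂) + y(m₃) + y(m₄) + y(m₅) + y(m₆) + y(m₇)] = 0.1·(10.82) = 1.0820.

1.0820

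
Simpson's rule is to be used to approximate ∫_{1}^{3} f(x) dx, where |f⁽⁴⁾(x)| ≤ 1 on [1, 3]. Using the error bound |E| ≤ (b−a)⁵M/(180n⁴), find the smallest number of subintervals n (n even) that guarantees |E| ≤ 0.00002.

10

Need 32/(180n⁴) ≤ 0.00002.
n⁴ ≥ 32/(180·0.00002) = 8888.89 ⇒ n ≥ 9.7098, so the smallest even n is 10. (n must be even for Simpson's rule.)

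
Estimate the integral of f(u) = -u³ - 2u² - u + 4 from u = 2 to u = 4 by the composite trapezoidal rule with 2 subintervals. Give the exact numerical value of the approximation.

-99

h = (4 − 2)/2 = 1.
Nodes u₀,…,u₂ = 2, 3, 4.
f(u) = -u³ - 2u² - u + 4: f₀=-14, f₁=-44, f₂=-96.
(h/2)·[f₀ + 2f₁ + f₂] = 0.5·(-198) = -99.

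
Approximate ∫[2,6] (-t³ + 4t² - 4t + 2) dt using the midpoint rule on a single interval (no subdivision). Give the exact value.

-56

M = (b−a)·f(4) = 4·(-14) = -56.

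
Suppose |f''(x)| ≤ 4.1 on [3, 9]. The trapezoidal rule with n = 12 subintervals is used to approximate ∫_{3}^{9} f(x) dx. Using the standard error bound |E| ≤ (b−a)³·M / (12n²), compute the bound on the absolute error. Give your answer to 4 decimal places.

|E| ≤ (6)³·4.1 / (12·12²) = 885.6/1728 = 0.5125.

0.5125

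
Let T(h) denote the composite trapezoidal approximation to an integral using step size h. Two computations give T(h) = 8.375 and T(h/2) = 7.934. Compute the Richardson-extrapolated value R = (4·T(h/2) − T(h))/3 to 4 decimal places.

R = (4·T(h/2) − T(h)) / 3 = (4·7.934 − 8.375)/3 = (23.361)/3 = 7.7870.

7.7870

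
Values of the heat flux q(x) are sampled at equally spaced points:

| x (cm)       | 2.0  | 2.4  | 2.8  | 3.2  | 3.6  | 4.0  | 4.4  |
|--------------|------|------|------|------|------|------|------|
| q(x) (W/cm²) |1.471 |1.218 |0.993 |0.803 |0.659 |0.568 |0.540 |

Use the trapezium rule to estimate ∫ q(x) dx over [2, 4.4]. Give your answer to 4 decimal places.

h = 0.4, n = 6.
(h/2)·[y₀ + 2y₁ + 2y₂ + 2y₃ + 2y₄ + 2y₅ + y₆] = 0.2·(10.493) = 2.0986.

2.0986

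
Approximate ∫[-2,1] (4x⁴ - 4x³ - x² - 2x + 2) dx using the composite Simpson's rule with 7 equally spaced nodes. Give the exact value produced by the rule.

47.5

h = (1 − (-2))/6 = 0.5.
Nodes x₀,…,x₆ = -2, -1.5, -1, -0.5, 0, 0.5, 1.
f(x) = 4x⁴ - 4x³ - x² - 2x + 2: f₀=98, f₁=36.5, f₂=11, f₃=3.5, f₄=2, f₅=0.5, f₆=-1.
(h/3)·[f₀ + 4f₁ + 2f₂ + 4f₃ + 2f₄ + 4f₅ + f₆] = 0.166667·(285) = 47.5.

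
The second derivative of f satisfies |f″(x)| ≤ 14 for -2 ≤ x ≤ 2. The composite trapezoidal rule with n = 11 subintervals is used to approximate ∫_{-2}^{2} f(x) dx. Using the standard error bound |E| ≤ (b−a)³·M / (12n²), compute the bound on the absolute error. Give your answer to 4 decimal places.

|E| ≤ (4)³·14 / (12·11²) = 896/1452 = 0.6171.

0.6171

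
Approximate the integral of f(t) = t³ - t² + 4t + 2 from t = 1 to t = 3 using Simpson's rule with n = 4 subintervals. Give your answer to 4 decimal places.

h = (3 − 1)/4 = 0.5.
Nodes t₀,…,t₄ = 1, 1.5, 2, 2.5, 3.
f(t) = t³ - t² + 4t + 2: f₀=6, f₁=9.125, f₂=14, f₃=21.375, f₄=32.
(h/3)·[f₀ + 4f₁ + 2f₂ + 4f₃ + f₄] = 0.166667·(188) = 31.3333.

31.3333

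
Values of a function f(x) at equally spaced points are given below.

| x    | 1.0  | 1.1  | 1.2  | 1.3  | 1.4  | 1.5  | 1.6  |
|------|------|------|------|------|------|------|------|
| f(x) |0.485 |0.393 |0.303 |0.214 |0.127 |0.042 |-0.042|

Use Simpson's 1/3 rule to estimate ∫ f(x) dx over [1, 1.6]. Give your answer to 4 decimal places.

h = 0.1, n = 6.
(h/3)·[y₀ + 4y₁ + 2y₂ + 4y₃ + 2y₄ + 4y₅ + y₆] = 0.033333·(3.899) = 0.1300.

0.1300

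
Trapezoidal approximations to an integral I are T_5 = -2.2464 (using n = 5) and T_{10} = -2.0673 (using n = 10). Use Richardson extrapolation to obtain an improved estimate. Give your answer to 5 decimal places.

R = (4·T_{10} − T_5) / 3 = (4·(-2.0673) − (-2.2464))/3 = (-6.0228)/3 = -2.00760.

-2.00760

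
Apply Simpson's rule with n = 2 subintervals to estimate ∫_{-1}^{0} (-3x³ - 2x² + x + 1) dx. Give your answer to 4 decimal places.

h = (0 − (-1))/2 = 0.5.
Nodes x₀,…,x₂ = -1, -0.5, 0.
f(x) = -3x³ - 2x² + x + 1: f₀=1, f₁=0.375, f₂=1.
(h/3)·[f₀ + 4f₁ + f₂] = 0.166667·(3.5) = 0.5833.

0.5833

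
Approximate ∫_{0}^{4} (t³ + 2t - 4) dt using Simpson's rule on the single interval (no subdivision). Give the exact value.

64

S = (b−a)/6 · [f(0) + 4f(2) + f(4)] = 0.666667·[(-4) + 4·8 + 68] = 64.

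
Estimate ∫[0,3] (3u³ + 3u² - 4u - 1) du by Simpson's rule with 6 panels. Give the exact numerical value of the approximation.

h = (3 − 0)/6 = 0.5.
Nodes u₀,…,u₆ = 0, 0.5, 1, 1.5, 2, 2.5, 3.
f(u) = 3u³ + 3u² - 4u - 1: f₀=-1, f₁=-1.875, f₂=1, f₃=9.875, f₄=27, f₅=54.625, f₆=95.
(h/3)·[f₀ + 4f₁ + 2f₂ + 4f₃ + 2f₄ + 4f₅ + f₆] = 0.166667·(400.5) = 66.75.

66.75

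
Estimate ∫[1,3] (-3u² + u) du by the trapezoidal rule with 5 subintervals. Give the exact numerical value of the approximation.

h = (3 − 1)/5 = 0.4.
Nodes u₀,…,u₅ = 1, 1.4, 1.8, 2.2, 2.6, 3.
f(u) = -3u² + u: f₀=-2, f₁=-4.48, f₂=-7.92, f₃=-12.32, f₄=-17.68, f₅=-24.
(h/2)·[f₀ + 2f₁ + 2f₂ + 2f₃ + 2f₄ + f₅] = 0.2·(-110.8) = -22.16.

-22.16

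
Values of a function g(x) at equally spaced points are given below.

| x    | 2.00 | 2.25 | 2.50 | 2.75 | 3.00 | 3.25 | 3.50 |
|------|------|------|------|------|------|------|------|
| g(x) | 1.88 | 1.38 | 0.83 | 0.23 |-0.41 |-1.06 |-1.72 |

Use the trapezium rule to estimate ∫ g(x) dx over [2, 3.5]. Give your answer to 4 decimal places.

0.2625

h = 0.25, n = 6.
(h/2)·[y₀ + 2y₁ + 2y₂ + 2y₃ + 2y₄ + 2y₅ + y₆] = 0.125·(2.10) = 0.2625.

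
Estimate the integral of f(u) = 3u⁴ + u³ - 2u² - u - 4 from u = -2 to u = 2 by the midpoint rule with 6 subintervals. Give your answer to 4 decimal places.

8.5432

h = (2 − (-2))/6 = 0.666667.
Midpoints m₁,…,m₆ = -1.666667, -1, -0.333333, 0.333333, 1, 1.666667.
f(m₁)=10.629630, f(m₂)=-3, f(m₃)=-3.888889, f(m₄)=-4.481481, f(m₅)=-3, f(m₆)=16.555556.
h·[f(m₁) + f(m₂) + f(m₃) + f(m₄) + f(m₅) + f(m₆)] = 0.666667·(12.814815) = 8.5432.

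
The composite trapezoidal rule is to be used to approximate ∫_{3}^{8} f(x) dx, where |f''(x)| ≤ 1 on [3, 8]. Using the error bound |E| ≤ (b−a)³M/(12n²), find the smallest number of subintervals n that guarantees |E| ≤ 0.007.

39

Need 125/(12n²) ≤ 0.007.
n² ≥ 125/(12·0.007) = 1488.1 ⇒ n ≥ 38.5758, so the smallest n is 39.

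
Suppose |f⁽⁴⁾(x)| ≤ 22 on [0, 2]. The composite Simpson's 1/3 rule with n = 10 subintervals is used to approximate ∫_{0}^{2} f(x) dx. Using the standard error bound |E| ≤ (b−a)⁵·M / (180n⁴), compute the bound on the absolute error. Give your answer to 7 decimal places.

|E| ≤ (2)⁵·22 / (180·10⁴) = 704/1800000 = 0.0003911.

0.0003911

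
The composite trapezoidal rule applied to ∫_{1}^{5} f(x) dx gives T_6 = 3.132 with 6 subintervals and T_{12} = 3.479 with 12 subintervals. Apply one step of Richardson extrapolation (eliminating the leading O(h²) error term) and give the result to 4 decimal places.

3.5947

R = (4·T_{12} − T_6) / 3 = (4·3.479 − 3.132)/3 = (10.784)/3 = 3.5947.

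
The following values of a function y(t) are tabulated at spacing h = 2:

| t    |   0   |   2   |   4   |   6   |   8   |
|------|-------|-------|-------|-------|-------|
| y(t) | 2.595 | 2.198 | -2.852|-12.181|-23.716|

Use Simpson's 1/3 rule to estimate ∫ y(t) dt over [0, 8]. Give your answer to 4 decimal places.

-44.5047

h = 2, n = 4.
(h/3)·[y₀ + 4y₁ + 2y₂ + 4y₃ + y₄] = 0.666667·(-66.757) = -44.5047.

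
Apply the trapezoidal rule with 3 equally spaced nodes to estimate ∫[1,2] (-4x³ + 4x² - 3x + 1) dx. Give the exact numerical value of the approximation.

-9.75

h = (2 − 1)/2 = 0.5.
Nodes x₀,…,x₂ = 1, 1.5, 2.
f(x) = -4x³ + 4x² - 3x + 1: f₀=-2, f₁=-8, f₂=-21.
(h/2)·[f₀ + 2f₁ + f₂] = 0.25·(-39) = -9.75.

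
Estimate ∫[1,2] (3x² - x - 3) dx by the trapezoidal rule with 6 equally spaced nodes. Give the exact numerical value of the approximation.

2.52

h = (2 − 1)/5 = 0.2.
Nodes x₀,…,x₅ = 1, 1.2, 1.4, 1.6, 1.8, 2.
f(x) = 3x² - x - 3: f₀=-1, f₁=0.12, f₂=1.48, f₃=3.08, f₄=4.92, f₅=7.
(h/2)·[f₀ + 2f₁ + 2f₂ + 2f₃ + 2f₄ + f₅] = 0.1·(25.2) = 2.52.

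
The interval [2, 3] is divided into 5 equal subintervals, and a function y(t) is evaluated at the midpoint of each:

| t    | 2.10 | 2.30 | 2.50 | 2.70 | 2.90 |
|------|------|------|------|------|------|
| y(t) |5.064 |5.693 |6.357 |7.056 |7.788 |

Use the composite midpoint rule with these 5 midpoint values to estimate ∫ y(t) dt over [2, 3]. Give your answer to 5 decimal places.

h = 0.2, n = 5.
h·[y(m₁) + y(m₂) + y(m₃) + y(m₄) + y(m₅)] = 0.2·(31.958) = 6.39160.

6.39160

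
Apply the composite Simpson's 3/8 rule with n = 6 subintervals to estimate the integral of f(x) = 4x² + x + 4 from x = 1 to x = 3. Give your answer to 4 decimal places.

h = (3 − 1)/6 = 0.333333.
Nodes x₀,…,x₆ = 1, 1.333333, 1.666667, 2, 2.333333, 2.666667, 3.
f(x) = 4x² + x + 4: f₀=9, f₁=12.444444, f₂=16.777778, f₃=22, f₄=28.111111, f₅=35.111111, f₆=43.
(3h/8)·[f₀ + 3f₁ + 3f₂ + 2f₃ + 3f₄ + 3f₅ + f₆] = 0.125·(373.333333) = 46.6667.

46.6667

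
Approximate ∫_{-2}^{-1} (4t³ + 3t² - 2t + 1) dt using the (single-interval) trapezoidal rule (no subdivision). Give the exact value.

T = (b−a)/2 · [f(-2) + f(-1)] = 0.5·[(-15) + 2] = -6.5.

-6.5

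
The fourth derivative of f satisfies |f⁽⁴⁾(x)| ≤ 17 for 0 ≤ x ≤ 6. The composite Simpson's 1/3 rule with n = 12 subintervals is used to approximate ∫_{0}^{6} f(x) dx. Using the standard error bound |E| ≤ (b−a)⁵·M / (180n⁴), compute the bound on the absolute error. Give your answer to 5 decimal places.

0.03542

|E| ≤ (6)⁵·17 / (180·12⁴) = 132192/3732480 = 0.03542.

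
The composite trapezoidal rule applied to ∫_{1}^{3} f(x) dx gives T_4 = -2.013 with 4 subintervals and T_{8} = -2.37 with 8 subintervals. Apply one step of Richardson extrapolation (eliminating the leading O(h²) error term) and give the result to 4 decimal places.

R = (4·T_{8} − T_4) / 3 = (4·(-2.37) − (-2.013))/3 = (-7.467)/3 = -2.4890.

-2.4890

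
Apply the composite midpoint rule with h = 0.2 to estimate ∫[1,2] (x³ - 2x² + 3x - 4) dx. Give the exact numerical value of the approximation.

h = (2 − 1)/5 = 0.2.
Midpoints m₁,…,m₅ = 1.1, 1.3, 1.5, 1.7, 1.9.
f(m₁)=-1.789, f(m₂)=-1.283, f(m₃)=-0.625, f(m₄)=0.233, f(m₅)=1.339.
h·[f(m₁) + f(m₂) + f(m₃) + f(m₄) + f(m₅)] = 0.2·(-2.125) = -0.425.

-0.425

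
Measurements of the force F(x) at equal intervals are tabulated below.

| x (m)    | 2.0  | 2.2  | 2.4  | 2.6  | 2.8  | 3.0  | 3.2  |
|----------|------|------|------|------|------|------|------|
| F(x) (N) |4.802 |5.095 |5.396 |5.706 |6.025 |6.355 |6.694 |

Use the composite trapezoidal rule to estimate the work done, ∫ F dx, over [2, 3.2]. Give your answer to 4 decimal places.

6.8650

h = 0.2, n = 6.
(h/2)·[y₀ + 2y₁ + 2y₂ + 2y₃ + 2y₄ + 2y₅ + y₆] = 0.1·(68.650) = 6.8650.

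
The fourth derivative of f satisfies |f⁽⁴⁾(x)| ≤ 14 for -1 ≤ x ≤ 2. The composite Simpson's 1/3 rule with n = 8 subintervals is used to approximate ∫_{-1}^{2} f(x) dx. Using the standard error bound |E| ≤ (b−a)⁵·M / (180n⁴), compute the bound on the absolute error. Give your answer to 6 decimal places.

|E| ≤ (3)⁵·14 / (180·8⁴) = 3402/737280 = 0.004614.

0.004614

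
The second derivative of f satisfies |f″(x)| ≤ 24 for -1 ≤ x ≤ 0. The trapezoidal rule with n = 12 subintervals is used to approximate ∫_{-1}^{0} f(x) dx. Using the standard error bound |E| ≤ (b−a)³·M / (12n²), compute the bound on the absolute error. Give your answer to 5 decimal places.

|E| ≤ (1)³·24 / (12·12²) = 24/1728 = 0.01389.

0.01389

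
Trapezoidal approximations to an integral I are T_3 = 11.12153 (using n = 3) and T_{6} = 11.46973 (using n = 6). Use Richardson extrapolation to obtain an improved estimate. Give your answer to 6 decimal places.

R = (4·T_{6} − T_3) / 3 = (4·11.46973 − 11.12153)/3 = (34.75739)/3 = 11.585797.

11.585797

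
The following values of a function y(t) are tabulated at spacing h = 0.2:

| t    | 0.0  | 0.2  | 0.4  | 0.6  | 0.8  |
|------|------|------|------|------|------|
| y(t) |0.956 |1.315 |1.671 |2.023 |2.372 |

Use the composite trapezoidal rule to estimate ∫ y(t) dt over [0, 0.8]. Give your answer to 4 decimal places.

1.3346

h = 0.2, n = 4.
(h/2)·[y₀ + 2y₁ + 2y₂ + 2y₃ + y₄] = 0.1·(13.346) = 1.3346.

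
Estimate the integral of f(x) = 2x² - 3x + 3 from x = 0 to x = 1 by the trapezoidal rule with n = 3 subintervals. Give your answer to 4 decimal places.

2.2037

h = (1 − 0)/3 = 0.333333.
Nodes x₀,…,x₃ = 0, 0.333333, 0.666667, 1.
f(x) = 2x² - 3x + 3: f₀=3, f₁=2.222222, f₂=1.888889, f₃=2.
(h/2)·[f₀ + 2f₁ + 2f₂ + f₃] = 0.166667·(13.222222) = 2.2037.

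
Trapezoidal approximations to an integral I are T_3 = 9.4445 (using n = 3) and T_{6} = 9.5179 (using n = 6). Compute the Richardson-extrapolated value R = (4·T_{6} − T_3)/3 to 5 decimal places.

R = (4·T_{6} − T_3) / 3 = (4·9.5179 − 9.4445)/3 = (28.6271)/3 = 9.54237.

9.54237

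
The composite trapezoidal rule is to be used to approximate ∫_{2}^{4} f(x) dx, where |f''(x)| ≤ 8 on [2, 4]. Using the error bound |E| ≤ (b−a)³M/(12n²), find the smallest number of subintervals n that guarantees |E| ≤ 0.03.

Need 64/(12n²) ≤ 0.03.
n² ≥ 64/(12·0.03) = 177.778 ⇒ n ≥ 13.3333, so the smallest n is 14.

14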